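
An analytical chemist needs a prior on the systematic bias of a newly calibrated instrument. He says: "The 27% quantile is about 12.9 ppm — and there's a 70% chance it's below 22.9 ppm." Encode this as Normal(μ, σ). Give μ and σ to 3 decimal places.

The p-quantile of Normal(μ,σ) is μ + z_p·σ, with z_{0.27} = -0.6128 and z_{0.7} = 0.5244.
Eliminate σ: μ = (z₂·x₁ − z₁·x₂)/(z₂ − z₁) = (0.5244·12.9 − (-0.6128)·22.9)/1.137 = 18.289.
Then σ = (x₂ − x₁)/(z₂ − z₁) = (22.9 − 12.9)/1.137 = 8.793.

μ = 18.289, σ = 8.793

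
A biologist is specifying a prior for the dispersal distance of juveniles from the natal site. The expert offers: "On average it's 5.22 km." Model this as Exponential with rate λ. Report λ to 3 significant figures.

Exponential mean = 1/λ, so λ = 1/5.22 = 0.192.

λ ≈ 0.192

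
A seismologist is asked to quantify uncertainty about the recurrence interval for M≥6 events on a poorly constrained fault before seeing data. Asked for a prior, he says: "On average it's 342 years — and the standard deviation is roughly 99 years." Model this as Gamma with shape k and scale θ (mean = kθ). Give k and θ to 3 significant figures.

For Gamma(k, scale θ): mean = kθ, variance = kθ², so CV = 1/√k.
CV = SD/mean = 99/342 = 0.2895, hence k = 1/CV² = 11.9.
Then θ = mean/k = 342/11.9 = 28.7.

k ≈ 11.9, θ ≈ 28.7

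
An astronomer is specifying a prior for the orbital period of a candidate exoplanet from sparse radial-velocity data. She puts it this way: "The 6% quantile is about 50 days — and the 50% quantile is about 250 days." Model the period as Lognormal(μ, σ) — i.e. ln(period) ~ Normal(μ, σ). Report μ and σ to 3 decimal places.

If T ~ Lognormal(μ,σ) then ln T ~ Normal(μ,σ), so the p-quantile of ln T is μ + z_p·σ.
ln(50) = 3.912 and ln(250) = 5.521; z_{0.06} = -1.555, z_{0.5} = 0.
σ = (5.521 − 3.912)/(0 − (-1.555)) = 1.035.
μ = 3.912 − (-1.555)·1.035 = 5.521.

μ ≈ 5.521, σ ≈ 1.035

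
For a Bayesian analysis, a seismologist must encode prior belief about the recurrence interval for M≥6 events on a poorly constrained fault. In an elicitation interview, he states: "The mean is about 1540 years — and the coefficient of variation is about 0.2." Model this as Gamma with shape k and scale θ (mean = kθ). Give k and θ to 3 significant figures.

For Gamma(k, scale θ): mean = kθ, variance = kθ², so CV = 1/√k.
CV = 0.2, hence k = 1/CV² = 25.
Then θ = mean/k = 1540/25 = 61.6.

k ≈ 25, θ ≈ 61.6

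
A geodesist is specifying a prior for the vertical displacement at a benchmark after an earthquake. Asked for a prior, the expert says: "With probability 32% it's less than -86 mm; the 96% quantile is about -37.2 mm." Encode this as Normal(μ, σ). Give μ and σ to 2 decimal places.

μ = -75.71, σ = 22.00

For Normal(μ,σ), the p-quantile is μ + z_p·σ. Here z_{0.32} = -0.4677, z_{0.96} = 1.751.
So -86 = μ − 0.4677σ and -37.2 = μ + 1.751σ.
Subtracting: σ = (-37.2 − -86)/(1.751 − (-0.4677)) = 22.00.
Then μ = -86 − (-0.4677)·22.00 = -75.71.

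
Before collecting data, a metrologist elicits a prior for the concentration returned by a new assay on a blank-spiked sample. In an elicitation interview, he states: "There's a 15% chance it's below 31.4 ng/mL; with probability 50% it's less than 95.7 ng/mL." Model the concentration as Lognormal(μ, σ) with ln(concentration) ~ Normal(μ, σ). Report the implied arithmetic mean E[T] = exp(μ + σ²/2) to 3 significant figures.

If T ~ Lognormal(μ,σ) then ln T ~ Normal(μ,σ), so the p-quantile of ln T is μ + z_p·σ.
ln(31.4) = 3.447 and ln(95.7) = 4.561; z_{0.15} = -1.036, z_{0.5} = 0.
σ = (4.561 − 3.447)/(0 − (-1.036)) = 1.075.
μ = 3.447 − (-1.036)·1.075 = 4.561.
E[T] = exp(μ + σ²/2) = exp(4.561 + 0.5781) = 171 ng/mL.

E[T] ≈ 171 ng/mL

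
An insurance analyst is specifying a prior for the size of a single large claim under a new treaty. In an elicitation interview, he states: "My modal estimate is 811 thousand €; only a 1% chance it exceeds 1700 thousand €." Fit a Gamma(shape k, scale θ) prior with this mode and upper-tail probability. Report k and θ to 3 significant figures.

k ≈ 9.89, θ ≈ 91.3

Gamma(k,θ) with k>1 has mode (k−1)θ, so θ = 811/(k−1).
Need P(X < 1700) = 0.99 with θ tied to k this way. Start at k = 2, θ = 811: P(X<1700) ≈ 0.619.
Too low — raise k to concentrate. Iterating converges to k ≈ 9.89.
Then θ = 811/(9.89−1) ≈ 91.3.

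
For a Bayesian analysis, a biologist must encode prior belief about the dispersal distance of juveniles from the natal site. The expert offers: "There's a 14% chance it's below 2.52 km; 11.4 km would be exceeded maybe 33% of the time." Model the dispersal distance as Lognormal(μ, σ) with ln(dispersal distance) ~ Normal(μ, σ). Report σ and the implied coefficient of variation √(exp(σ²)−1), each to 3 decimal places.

σ ≈ 0.993, CV ≈ 1.296

If T ~ Lognormal(μ,σ) then ln T ~ Normal(μ,σ), so the p-quantile of ln T is μ + z_p·σ.
ln(2.52) = 0.9243 and ln(11.4) = 2.434; z_{0.14} = -1.08, z_{0.67} = 0.4399.
σ = (2.434 − 0.9243)/(0.4399 − (-1.08)) = 0.993.
μ = 0.9243 − (-1.08)·0.993 = 1.997.
CV = √(exp(σ²)−1) = √(exp(0.9857)−1) = 1.296.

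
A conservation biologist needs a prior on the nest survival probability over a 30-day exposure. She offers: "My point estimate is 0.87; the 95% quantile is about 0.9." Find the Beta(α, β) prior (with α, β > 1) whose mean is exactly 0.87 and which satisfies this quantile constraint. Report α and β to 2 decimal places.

With mean 0.87 fixed, write α = 0.87s, β = 0.13s where s = α+β.
Need P(θ < 0.9) = 0.95 under Beta(0.87s, 0.13s). Normal approximation: (q−m)/√(m(1−m)/s) ≈ z_{0.95} = 1.64, so s ≈ 0.87·0.13·(1.64)²/(0.9−0.87)² = 340.0.
At s = 340.0: P(θ<0.9) ≈ 0.958. Adjusting to match 0.95 gives s ≈ 309.09.
So α = 0.87·309.09 ≈ 268.91, β = 0.13·309.09 ≈ 40.18.

α ≈ 268.91, β ≈ 40.18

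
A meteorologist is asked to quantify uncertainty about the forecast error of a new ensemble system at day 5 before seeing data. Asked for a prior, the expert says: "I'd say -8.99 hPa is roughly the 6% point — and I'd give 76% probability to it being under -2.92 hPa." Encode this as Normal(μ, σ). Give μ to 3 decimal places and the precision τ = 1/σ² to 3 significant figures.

The p-quantile of Normal(μ,σ) is μ + z_p·σ, with z_{0.06} = -1.555 and z_{0.76} = 0.7063.
Eliminate σ: μ = (z₂·x₁ − z₁·x₂)/(z₂ − z₁) = (0.7063·-8.99 − (-1.555)·-2.92)/2.261 = -4.816.
Then σ = (x₂ − x₁)/(z₂ − z₁) = (-2.92 − -8.99)/2.261 = 2.685.
Precision τ = 1/σ² = 1/2.685² = 0.139.

μ = -4.816, τ = 0.139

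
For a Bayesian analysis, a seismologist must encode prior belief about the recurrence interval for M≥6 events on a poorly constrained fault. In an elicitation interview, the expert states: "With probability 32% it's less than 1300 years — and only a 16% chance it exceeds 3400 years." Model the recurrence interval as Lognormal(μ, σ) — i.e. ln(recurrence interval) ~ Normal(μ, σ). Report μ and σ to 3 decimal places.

μ ≈ 7.478, σ ≈ 0.658

If T ~ Lognormal(μ,σ) then ln T ~ Normal(μ,σ), so the p-quantile of ln T is μ + z_p·σ.
ln(1300) = 7.17 and ln(3400) = 8.132; z_{0.32} = -0.4677, z_{0.84} = 0.9945.
σ = (8.132 − 7.17)/(0.9945 − (-0.4677)) = 0.658.
μ = 7.17 − (-0.4677)·0.658 = 7.478.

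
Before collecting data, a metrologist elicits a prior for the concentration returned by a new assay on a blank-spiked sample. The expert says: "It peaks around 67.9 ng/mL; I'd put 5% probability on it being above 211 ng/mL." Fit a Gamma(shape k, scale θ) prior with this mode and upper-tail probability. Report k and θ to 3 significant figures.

Gamma(k,θ) with k>1 has mode (k−1)θ, so θ = 67.9/(k−1).
Need P(X < 211) = 0.95 with θ tied to k this way. Start at k = 2, θ = 67.9: P(X<211) ≈ 0.816.
Too low — raise k to concentrate. Iterating converges to k ≈ 3.05.
Then θ = 67.9/(3.05−1) ≈ 33.1.

k ≈ 3.05, θ ≈ 33.1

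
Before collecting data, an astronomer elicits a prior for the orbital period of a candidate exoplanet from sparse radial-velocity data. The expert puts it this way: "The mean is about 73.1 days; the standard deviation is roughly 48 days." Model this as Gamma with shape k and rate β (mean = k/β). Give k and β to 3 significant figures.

k ≈ 2.32, β ≈ 0.0317

For Gamma(k, rate β): mean = k/β, variance = k/β², so CV = 1/√k.
CV = SD/mean = 48/73.1 = 0.6566, hence k = 1/CV² = 2.32.
Then β = k/mean = 2.32/73.1 = 0.0317.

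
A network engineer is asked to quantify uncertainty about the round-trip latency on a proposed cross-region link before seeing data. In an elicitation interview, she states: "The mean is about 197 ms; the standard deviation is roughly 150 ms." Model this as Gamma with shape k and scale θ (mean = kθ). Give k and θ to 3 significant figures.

For Gamma(k, scale θ): mean = kθ, variance = kθ², so CV = 1/√k.
CV = SD/mean = 150/197 = 0.7614, hence k = 1/CV² = 1.72.
Then θ = mean/k = 197/1.72 = 114.

k ≈ 1.72, θ ≈ 114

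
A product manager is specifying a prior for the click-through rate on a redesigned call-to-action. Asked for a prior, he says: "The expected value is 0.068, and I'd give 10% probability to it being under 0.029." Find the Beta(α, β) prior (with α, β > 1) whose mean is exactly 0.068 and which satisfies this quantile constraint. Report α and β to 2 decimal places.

α ≈ 3.64, β ≈ 49.86

With mean 0.068 fixed, write α = 0.068s, β = 0.932s where s = α+β.
Need P(θ < 0.029) = 0.1 under Beta(0.068s, 0.932s). Normal approximation: (q−m)/√(m(1−m)/s) ≈ z_{0.1} = -1.28, so s ≈ 0.068·0.932·(-1.28)²/(0.029−0.068)² = 68.4.
At s = 68.4: P(θ<0.029) ≈ 0.068. Adjusting to match 0.1 gives s ≈ 53.49.
So α = 0.068·53.49 ≈ 3.64, β = 0.932·53.49 ≈ 49.86.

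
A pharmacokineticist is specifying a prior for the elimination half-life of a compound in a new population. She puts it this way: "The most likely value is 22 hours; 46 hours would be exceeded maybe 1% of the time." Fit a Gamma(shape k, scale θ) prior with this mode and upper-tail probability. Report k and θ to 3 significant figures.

Gamma(k,θ) with k>1 has mode (k−1)θ, so θ = 22/(k−1).
Need P(X < 46) = 0.99 with θ tied to k this way. Start at k = 2, θ = 22: P(X<46) ≈ 0.618.
Too low — raise k to concentrate. Iterating converges to k ≈ 9.95.
Then θ = 22/(9.95−1) ≈ 2.46.

k ≈ 9.95, θ ≈ 2.46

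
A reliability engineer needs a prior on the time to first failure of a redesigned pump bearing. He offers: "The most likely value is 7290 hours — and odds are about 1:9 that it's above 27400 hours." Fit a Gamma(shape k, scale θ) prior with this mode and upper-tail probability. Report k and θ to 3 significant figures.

Gamma(k,θ) with k>1 has mode (k−1)θ, so θ = 7290/(k−1).
Need P(X < 27400) = 0.9 with θ tied to k this way. Start at k = 2, θ = 7290: P(X<27400) ≈ 0.889.
Too low — raise k to concentrate. Iterating converges to k ≈ 2.06.
Then θ = 7290/(2.06−1) ≈ 6890.

k ≈ 2.06, θ ≈ 6890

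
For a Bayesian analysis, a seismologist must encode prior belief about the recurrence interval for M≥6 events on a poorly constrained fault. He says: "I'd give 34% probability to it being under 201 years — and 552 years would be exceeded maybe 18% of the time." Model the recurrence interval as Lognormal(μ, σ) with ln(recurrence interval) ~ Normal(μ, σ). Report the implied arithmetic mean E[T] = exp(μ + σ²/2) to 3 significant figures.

If T ~ Lognormal(μ,σ) then ln T ~ Normal(μ,σ), so the p-quantile of ln T is μ + z_p·σ.
ln(201) = 5.303 and ln(552) = 6.314; z_{0.34} = -0.4125, z_{0.82} = 0.9154.
σ = (6.314 − 5.303)/(0.9154 − (-0.4125)) = 0.761.
μ = 5.303 − (-0.4125)·0.761 = 5.617.
E[T] = exp(μ + σ²/2) = exp(5.617 + 0.2894) = 367 years.

E[T] ≈ 367 years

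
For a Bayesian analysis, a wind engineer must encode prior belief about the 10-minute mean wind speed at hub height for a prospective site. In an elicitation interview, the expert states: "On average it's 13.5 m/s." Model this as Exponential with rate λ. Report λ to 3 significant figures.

λ ≈ 0.0741

Exponential mean = 1/λ, so λ = 1/13.5 = 0.0741.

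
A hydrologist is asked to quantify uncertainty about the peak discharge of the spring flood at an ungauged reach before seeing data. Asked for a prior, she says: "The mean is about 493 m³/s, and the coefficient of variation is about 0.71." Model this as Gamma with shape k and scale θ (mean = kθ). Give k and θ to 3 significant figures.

For Gamma(k, scale θ): mean = kθ, variance = kθ², so CV = 1/√k.
CV = 0.71, hence k = 1/CV² = 1.98.
Then θ = mean/k = 493/1.98 = 249.

k ≈ 1.98, θ ≈ 249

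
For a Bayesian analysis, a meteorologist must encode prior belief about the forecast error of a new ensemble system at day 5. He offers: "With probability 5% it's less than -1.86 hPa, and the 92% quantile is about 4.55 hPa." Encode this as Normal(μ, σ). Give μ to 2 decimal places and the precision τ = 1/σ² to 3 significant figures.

μ = 1.60, τ = 0.226

The p-quantile of Normal(μ,σ) is μ + z_p·σ, with z_{0.05} = -1.645 and z_{0.92} = 1.405.
Eliminate σ: μ = (z₂·x₁ − z₁·x₂)/(z₂ − z₁) = (1.405·-1.86 − (-1.645)·4.55)/3.05 = 1.60.
Then σ = (x₂ − x₁)/(z₂ − z₁) = (4.55 − -1.86)/3.05 = 2.10.
Precision τ = 1/σ² = 1/2.102² = 0.226.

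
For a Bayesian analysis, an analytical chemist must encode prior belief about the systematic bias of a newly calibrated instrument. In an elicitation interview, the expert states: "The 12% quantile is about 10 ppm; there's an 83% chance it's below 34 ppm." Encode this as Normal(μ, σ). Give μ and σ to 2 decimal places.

μ = 23.24, σ = 11.27

For Normal(μ,σ), the p-quantile is μ + z_p·σ. Here z_{0.12} = -1.175, z_{0.83} = 0.9542.
So 10 = μ − 1.175σ and 34 = μ + 0.9542σ.
Subtracting: σ = (34 − 10)/(0.9542 − (-1.175)) = 11.27.
Then μ = 10 − (-1.175)·11.27 = 23.24.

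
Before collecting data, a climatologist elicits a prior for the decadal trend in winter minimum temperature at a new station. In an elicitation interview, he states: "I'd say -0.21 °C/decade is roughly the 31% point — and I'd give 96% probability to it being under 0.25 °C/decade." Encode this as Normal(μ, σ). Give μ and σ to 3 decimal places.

μ = -0.108, σ = 0.205

For Normal(μ,σ), the p-quantile is μ + z_p·σ. Here z_{0.31} = -0.4959, z_{0.96} = 1.751.
So -0.21 = μ − 0.4959σ and 0.25 = μ + 1.751σ.
Subtracting: σ = (0.25 − -0.21)/(1.751 − (-0.4959)) = 0.205.
Then μ = -0.21 − (-0.4959)·0.205 = -0.108.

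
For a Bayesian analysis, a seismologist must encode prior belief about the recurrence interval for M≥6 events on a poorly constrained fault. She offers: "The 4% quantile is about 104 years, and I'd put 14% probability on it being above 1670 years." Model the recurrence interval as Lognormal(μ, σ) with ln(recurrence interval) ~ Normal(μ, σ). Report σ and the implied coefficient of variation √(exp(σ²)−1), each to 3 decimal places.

σ ≈ 0.981, CV ≈ 1.271

If T ~ Lognormal(μ,σ) then ln T ~ Normal(μ,σ), so the p-quantile of ln T is μ + z_p·σ.
ln(104) = 4.644 and ln(1670) = 7.421; z_{0.04} = -1.751, z_{0.86} = 1.08.
σ = (7.421 − 4.644)/(1.08 − (-1.751)) = 0.981.
μ = 4.644 − (-1.751)·0.981 = 6.361.
CV = √(exp(σ²)−1) = √(exp(0.9616)−1) = 1.271.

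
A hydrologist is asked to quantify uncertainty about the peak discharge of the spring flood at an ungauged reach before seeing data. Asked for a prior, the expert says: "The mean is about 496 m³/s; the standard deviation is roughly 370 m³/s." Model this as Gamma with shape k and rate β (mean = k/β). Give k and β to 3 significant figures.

For Gamma(k, rate β): mean = k/β, variance = k/β², so CV = 1/√k.
CV = SD/mean = 370/496 = 0.746, hence k = 1/CV² = 1.8.
Then β = k/mean = 1.8/496 = 0.00362.

k ≈ 1.8, β ≈ 0.00362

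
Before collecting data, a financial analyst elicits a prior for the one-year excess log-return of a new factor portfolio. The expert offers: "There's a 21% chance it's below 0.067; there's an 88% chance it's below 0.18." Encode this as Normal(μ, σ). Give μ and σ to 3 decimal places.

For Normal(μ,σ), the p-quantile is μ + z_p·σ. Here z_{0.21} = -0.8064, z_{0.88} = 1.175.
So 0.067 = μ − 0.8064σ and 0.18 = μ + 1.175σ.
Subtracting: σ = (0.18 − 0.067)/(1.175 − (-0.8064)) = 0.057.
Then μ = 0.067 − (-0.8064)·0.057 = 0.113.

μ = 0.113, σ = 0.057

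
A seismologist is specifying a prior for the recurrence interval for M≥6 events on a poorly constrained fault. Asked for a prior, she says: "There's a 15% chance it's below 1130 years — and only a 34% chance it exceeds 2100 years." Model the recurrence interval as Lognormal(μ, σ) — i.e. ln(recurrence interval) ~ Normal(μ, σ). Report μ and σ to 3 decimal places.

If T ~ Lognormal(μ,σ) then ln T ~ Normal(μ,σ), so the p-quantile of ln T is μ + z_p·σ.
ln(1130) = 7.03 and ln(2100) = 7.65; z_{0.15} = -1.036, z_{0.66} = 0.4125.
σ = (7.65 − 7.03)/(0.4125 − (-1.036)) = 0.428.
μ = 7.03 − (-1.036)·0.428 = 7.473.

μ ≈ 7.473, σ ≈ 0.428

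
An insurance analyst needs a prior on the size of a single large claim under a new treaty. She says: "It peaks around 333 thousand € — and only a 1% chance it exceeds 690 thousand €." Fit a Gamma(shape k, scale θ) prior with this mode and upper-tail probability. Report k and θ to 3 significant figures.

k ≈ 10.2, θ ≈ 36.2

Gamma(k,θ) with k>1 has mode (k−1)θ, so θ = 333/(k−1).
Need P(X < 690) = 0.99 with θ tied to k this way. Start at k = 2, θ = 333: P(X<690) ≈ 0.613.
Too low — raise k to concentrate. Iterating converges to k ≈ 10.2.
Then θ = 333/(10.2−1) ≈ 36.2.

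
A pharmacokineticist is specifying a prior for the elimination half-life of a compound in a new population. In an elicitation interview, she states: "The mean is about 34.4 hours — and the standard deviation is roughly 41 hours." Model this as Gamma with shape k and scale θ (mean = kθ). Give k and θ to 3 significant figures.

k ≈ 0.704, θ ≈ 48.9

For Gamma(k, scale θ): mean = kθ, variance = kθ², so CV = 1/√k.
CV = SD/mean = 41/34.4 = 1.192, hence k = 1/CV² = 0.704.
Then θ = mean/k = 34.4/0.704 = 48.9.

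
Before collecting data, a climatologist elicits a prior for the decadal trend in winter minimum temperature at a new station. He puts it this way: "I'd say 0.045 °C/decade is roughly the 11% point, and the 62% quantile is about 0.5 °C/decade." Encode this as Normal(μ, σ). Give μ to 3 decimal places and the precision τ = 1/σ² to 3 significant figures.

The p-quantile of Normal(μ,σ) is μ + z_p·σ, with z_{0.11} = -1.227 and z_{0.62} = 0.3055.
Eliminate σ: μ = (z₂·x₁ − z₁·x₂)/(z₂ − z₁) = (0.3055·0.045 − (-1.227)·0.5)/1.532 = 0.409.
Then σ = (x₂ − x₁)/(z₂ − z₁) = (0.5 − 0.045)/1.532 = 0.297.
Precision τ = 1/σ² = 1/0.297² = 11.3.

μ = 0.409, τ = 11.3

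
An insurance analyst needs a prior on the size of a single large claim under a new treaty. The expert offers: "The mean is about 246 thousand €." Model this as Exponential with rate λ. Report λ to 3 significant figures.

Exponential mean = 1/λ, so λ = 1/246.0 = 0.00407.

λ ≈ 0.00407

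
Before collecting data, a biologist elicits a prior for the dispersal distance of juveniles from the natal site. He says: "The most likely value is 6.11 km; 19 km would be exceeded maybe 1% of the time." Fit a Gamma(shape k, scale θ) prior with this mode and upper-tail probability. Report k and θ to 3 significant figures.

Gamma(k,θ) with k>1 has mode (k−1)θ, so θ = 6.11/(k−1).
Need P(X < 19) = 0.99 with θ tied to k this way. Start at k = 2, θ = 6.11: P(X<19) ≈ 0.817.
Too low — raise k to concentrate. Iterating converges to k ≈ 4.47.
Then θ = 6.11/(4.47−1) ≈ 1.76.

k ≈ 4.47, θ ≈ 1.76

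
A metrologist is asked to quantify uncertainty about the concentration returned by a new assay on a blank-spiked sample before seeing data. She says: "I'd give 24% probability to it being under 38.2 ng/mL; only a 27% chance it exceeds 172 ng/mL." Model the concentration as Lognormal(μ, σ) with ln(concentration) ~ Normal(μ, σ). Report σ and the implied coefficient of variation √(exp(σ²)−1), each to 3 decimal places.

σ ≈ 1.141, CV ≈ 1.635

If T ~ Lognormal(μ,σ) then ln T ~ Normal(μ,σ), so the p-quantile of ln T is μ + z_p·σ.
ln(38.2) = 3.643 and ln(172) = 5.147; z_{0.24} = -0.7063, z_{0.73} = 0.6128.
σ = (5.147 − 3.643)/(0.6128 − (-0.7063)) = 1.141.
μ = 3.643 − (-0.7063)·1.141 = 4.448.
CV = √(exp(σ²)−1) = √(exp(1.3011)−1) = 1.635.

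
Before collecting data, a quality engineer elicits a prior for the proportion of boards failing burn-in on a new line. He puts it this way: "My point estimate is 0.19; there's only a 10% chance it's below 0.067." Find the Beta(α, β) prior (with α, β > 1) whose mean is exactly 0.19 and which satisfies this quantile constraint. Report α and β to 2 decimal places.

α ≈ 2.43, β ≈ 10.38

With mean 0.19 fixed, write α = 0.19s, β = 0.81s where s = α+β.
Need P(θ < 0.067) = 0.1 under Beta(0.19s, 0.81s). Normal approximation: (q−m)/√(m(1−m)/s) ≈ z_{0.1} = -1.28, so s ≈ 0.19·0.81·(-1.28)²/(0.067−0.19)² = 16.7.
At s = 16.7: P(θ<0.067) ≈ 0.065. Adjusting to match 0.1 gives s ≈ 12.82.
So α = 0.19·12.82 ≈ 2.43, β = 0.81·12.82 ≈ 10.38.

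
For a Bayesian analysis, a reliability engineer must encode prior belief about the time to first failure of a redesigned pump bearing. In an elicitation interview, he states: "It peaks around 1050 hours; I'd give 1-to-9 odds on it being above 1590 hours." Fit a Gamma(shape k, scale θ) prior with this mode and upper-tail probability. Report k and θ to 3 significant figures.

k ≈ 11.8, θ ≈ 97.1

Gamma(k,θ) with k>1 has mode (k−1)θ, so θ = 1050/(k−1).
Need P(X < 1590) = 0.9 with θ tied to k this way. Start at k = 2, θ = 1050: P(X<1590) ≈ 0.447.
Too low — raise k to concentrate. Iterating converges to k ≈ 11.8.
Then θ = 1050/(11.8−1) ≈ 97.1.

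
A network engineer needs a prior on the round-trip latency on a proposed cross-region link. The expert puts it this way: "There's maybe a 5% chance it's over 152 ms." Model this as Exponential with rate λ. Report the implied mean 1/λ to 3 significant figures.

P(T > 152.0) = e^(−λ·152.0) = 0.05, so λ = −ln(0.05)/152.0 = 0.0197.
Mean = 1/λ = 50.7 ms.

mean ≈ 50.7 ms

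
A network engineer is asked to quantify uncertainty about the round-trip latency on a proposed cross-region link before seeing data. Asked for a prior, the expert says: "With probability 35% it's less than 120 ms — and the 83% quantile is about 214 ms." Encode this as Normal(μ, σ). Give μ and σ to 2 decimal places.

The p-quantile of Normal(μ,σ) is μ + z_p·σ, with z_{0.35} = -0.3853 and z_{0.83} = 0.9542.
Eliminate σ: μ = (z₂·x₁ − z₁·x₂)/(z₂ − z₁) = (0.9542·120 − (-0.3853)·214)/1.339 = 147.04.
Then σ = (x₂ − x₁)/(z₂ − z₁) = (214 − 120)/1.339 = 70.18.

μ = 147.04, σ = 70.18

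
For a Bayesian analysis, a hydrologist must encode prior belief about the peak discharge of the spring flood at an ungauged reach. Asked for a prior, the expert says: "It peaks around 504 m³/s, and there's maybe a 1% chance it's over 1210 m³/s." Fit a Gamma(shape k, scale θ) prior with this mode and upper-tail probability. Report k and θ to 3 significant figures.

k ≈ 7.17, θ ≈ 81.6

Gamma(k,θ) with k>1 has mode (k−1)θ, so θ = 504/(k−1).
Need P(X < 1210) = 0.99 with θ tied to k this way. Start at k = 2, θ = 504: P(X<1210) ≈ 0.692.
Too low — raise k to concentrate. Iterating converges to k ≈ 7.17.
Then θ = 504/(7.17−1) ≈ 81.6.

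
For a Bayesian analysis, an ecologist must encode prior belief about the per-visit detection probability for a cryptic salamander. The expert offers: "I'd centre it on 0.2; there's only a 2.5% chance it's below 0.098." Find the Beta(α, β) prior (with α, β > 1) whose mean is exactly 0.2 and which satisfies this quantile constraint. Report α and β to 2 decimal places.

α ≈ 8.99, β ≈ 35.96

With mean 0.2 fixed, write α = 0.2s, β = 0.8s where s = α+β.
Need P(θ < 0.098) = 0.025 under Beta(0.2s, 0.8s). Normal approximation: (q−m)/√(m(1−m)/s) ≈ z_{0.025} = -1.96, so s ≈ 0.2·0.8·(-1.96)²/(0.098−0.2)² = 59.1.
At s = 59.1: P(θ<0.098) ≈ 0.012. Adjusting to match 0.025 gives s ≈ 44.95.
So α = 0.2·44.95 ≈ 8.99, β = 0.8·44.95 ≈ 35.96.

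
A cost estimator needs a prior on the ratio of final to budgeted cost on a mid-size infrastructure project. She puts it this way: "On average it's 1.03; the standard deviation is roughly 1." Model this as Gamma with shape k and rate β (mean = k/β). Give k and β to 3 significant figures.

k ≈ 1.06, β ≈ 1.03

For Gamma(k, rate β): mean = k/β, variance = k/β², so CV = 1/√k.
CV = SD/mean = 1/1.03 = 0.9709, hence k = 1/CV² = 1.06.
Then β = k/mean = 1.06/1.03 = 1.03.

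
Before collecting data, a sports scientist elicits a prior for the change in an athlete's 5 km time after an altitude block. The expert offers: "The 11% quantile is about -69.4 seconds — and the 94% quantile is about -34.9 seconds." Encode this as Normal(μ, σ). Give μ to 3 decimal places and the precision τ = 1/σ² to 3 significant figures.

The p-quantile of Normal(μ,σ) is μ + z_p·σ, with z_{0.11} = -1.227 and z_{0.94} = 1.555.
Eliminate σ: μ = (z₂·x₁ − z₁·x₂)/(z₂ − z₁) = (1.555·-69.4 − (-1.227)·-34.9)/2.781 = -54.186.
Then σ = (x₂ − x₁)/(z₂ − z₁) = (-34.9 − -69.4)/2.781 = 12.404.
Precision τ = 1/σ² = 1/12.4² = 0.0065.

μ = -54.186, τ = 0.0065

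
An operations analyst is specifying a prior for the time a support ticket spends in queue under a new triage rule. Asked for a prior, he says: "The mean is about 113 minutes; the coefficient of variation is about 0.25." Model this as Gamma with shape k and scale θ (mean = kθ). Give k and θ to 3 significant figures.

k ≈ 16, θ ≈ 7.06

For Gamma(k, scale θ): mean = kθ, variance = kθ², so CV = 1/√k.
CV = 0.25, hence k = 1/CV² = 16.
Then θ = mean/k = 113/16 = 7.06.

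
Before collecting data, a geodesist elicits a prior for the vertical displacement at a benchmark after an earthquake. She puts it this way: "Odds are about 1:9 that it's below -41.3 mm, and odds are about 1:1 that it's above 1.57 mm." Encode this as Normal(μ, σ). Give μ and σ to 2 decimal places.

The p-quantile of Normal(μ,σ) is μ + z_p·σ, with z_{0.1} = -1.282 and z_{0.5} = 0.
Eliminate σ: μ = (z₂·x₁ − z₁·x₂)/(z₂ − z₁) = (0·-41.3 − (-1.282)·1.57)/1.282 = 1.57.
Then σ = (x₂ − x₁)/(z₂ − z₁) = (1.57 − -41.3)/1.282 = 33.45.

μ = 1.57, σ = 33.45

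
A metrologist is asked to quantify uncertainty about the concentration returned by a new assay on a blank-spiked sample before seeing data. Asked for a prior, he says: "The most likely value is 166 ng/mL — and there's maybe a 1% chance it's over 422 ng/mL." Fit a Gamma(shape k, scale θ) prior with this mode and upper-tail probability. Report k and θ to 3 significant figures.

k ≈ 6.37, θ ≈ 30.9

Gamma(k,θ) with k>1 has mode (k−1)θ, so θ = 166/(k−1).
Need P(X < 422) = 0.99 with θ tied to k this way. Start at k = 2, θ = 166: P(X<422) ≈ 0.721.
Too low — raise k to concentrate. Iterating converges to k ≈ 6.37.
Then θ = 166/(6.37−1) ≈ 30.9.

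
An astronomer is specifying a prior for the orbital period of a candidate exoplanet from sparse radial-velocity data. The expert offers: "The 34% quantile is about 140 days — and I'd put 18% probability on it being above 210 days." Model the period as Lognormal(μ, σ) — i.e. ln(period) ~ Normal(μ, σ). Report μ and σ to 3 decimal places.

If T ~ Lognormal(μ,σ) then ln T ~ Normal(μ,σ), so the p-quantile of ln T is μ + z_p·σ.
ln(140) = 4.942 and ln(210) = 5.347; z_{0.34} = -0.4125, z_{0.82} = 0.9154.
σ = (5.347 − 4.942)/(0.9154 − (-0.4125)) = 0.305.
μ = 4.942 − (-0.4125)·0.305 = 5.068.

μ ≈ 5.068, σ ≈ 0.305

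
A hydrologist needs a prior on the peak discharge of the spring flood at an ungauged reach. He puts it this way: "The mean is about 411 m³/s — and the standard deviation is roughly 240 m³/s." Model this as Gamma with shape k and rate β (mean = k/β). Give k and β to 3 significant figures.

For Gamma(k, rate β): mean = k/β, variance = k/β², so CV = 1/√k.
CV = SD/mean = 240/411 = 0.5839, hence k = 1/CV² = 2.93.
Then β = k/mean = 2.93/411 = 0.00714.

k ≈ 2.93, β ≈ 0.00714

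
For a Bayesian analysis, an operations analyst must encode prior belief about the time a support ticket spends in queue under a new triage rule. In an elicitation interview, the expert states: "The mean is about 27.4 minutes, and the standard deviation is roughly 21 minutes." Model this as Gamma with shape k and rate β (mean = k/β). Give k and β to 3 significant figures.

For Gamma(k, rate β): mean = k/β, variance = k/β², so CV = 1/√k.
CV = SD/mean = 21/27.4 = 0.7664, hence k = 1/CV² = 1.7.
Then β = k/mean = 1.7/27.4 = 0.0621.

k ≈ 1.7, β ≈ 0.0621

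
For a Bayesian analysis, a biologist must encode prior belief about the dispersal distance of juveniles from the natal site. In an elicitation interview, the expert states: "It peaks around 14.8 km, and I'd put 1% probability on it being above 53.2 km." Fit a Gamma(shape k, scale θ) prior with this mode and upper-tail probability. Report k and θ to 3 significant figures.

Gamma(k,θ) with k>1 has mode (k−1)θ, so θ = 14.8/(k−1).
Need P(X < 53.2) = 0.99 with θ tied to k this way. Start at k = 2, θ = 14.8: P(X<53.2) ≈ 0.874.
Too low — raise k to concentrate. Iterating converges to k ≈ 3.63.
Then θ = 14.8/(3.63−1) ≈ 5.63.

k ≈ 3.63, θ ≈ 5.63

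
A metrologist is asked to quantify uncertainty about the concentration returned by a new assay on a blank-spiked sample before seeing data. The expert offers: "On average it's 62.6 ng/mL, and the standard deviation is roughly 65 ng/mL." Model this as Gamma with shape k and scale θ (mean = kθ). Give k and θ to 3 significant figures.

k ≈ 0.928, θ ≈ 67.5

For Gamma(k, scale θ): mean = kθ, variance = kθ², so CV = 1/√k.
CV = SD/mean = 65/62.6 = 1.038, hence k = 1/CV² = 0.928.
Then θ = mean/k = 62.6/0.928 = 67.5.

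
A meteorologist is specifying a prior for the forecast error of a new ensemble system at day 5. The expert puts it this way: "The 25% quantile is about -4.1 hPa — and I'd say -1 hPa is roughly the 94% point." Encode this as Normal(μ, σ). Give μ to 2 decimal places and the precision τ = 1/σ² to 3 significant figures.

The p-quantile of Normal(μ,σ) is μ + z_p·σ, with z_{0.25} = -0.6745 and z_{0.94} = 1.555.
Eliminate σ: μ = (z₂·x₁ − z₁·x₂)/(z₂ − z₁) = (1.555·-4.1 − (-0.6745)·-1)/2.229 = -3.16.
Then σ = (x₂ − x₁)/(z₂ − z₁) = (-1 − -4.1)/2.229 = 1.39.
Precision τ = 1/σ² = 1/1.391² = 0.517.

μ = -3.16, τ = 0.517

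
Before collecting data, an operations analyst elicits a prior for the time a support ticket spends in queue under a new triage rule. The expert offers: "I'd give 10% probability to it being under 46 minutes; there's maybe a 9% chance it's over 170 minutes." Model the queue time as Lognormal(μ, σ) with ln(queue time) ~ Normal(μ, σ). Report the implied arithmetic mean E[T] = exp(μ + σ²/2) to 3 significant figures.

If T ~ Lognormal(μ,σ) then ln T ~ Normal(μ,σ), so the p-quantile of ln T is μ + z_p·σ.
ln(46) = 3.829 and ln(170) = 5.136; z_{0.1} = -1.282, z_{0.91} = 1.341.
σ = (5.136 − 3.829)/(1.341 − (-1.282)) = 0.498.
μ = 3.829 − (-1.282)·0.498 = 4.467.
E[T] = exp(μ + σ²/2) = exp(4.467 + 0.1242) = 98.7 minutes.

E[T] ≈ 98.7 minutes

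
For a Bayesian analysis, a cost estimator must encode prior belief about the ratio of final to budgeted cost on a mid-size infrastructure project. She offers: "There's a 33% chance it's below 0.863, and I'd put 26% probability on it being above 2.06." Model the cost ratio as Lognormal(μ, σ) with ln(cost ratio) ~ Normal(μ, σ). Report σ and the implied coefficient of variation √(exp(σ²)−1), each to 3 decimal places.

If T ~ Lognormal(μ,σ) then ln T ~ Normal(μ,σ), so the p-quantile of ln T is μ + z_p·σ.
ln(0.863) = -0.1473 and ln(2.06) = 0.7227; z_{0.33} = -0.4399, z_{0.74} = 0.6433.
σ = (0.7227 − -0.1473)/(0.6433 − (-0.4399)) = 0.803.
μ = -0.1473 − (-0.4399)·0.803 = 0.206.
CV = √(exp(σ²)−1) = √(exp(0.6451)−1) = 0.952.

σ ≈ 0.803, CV ≈ 0.952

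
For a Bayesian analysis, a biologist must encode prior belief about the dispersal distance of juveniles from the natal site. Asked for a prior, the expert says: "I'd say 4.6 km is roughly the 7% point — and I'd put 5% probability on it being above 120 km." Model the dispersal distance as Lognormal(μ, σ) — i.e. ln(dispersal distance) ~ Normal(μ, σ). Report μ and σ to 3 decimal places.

μ ≈ 3.068, σ ≈ 1.045

If T ~ Lognormal(μ,σ) then ln T ~ Normal(μ,σ), so the p-quantile of ln T is μ + z_p·σ.
ln(4.6) = 1.526 and ln(120) = 4.787; z_{0.07} = -1.476, z_{0.95} = 1.645.
σ = (4.787 − 1.526)/(1.645 − (-1.476)) = 1.045.
μ = 1.526 − (-1.476)·1.045 = 3.068.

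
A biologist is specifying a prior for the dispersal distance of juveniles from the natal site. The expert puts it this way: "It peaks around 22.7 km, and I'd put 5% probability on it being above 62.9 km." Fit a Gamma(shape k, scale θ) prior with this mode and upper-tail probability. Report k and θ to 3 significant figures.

Gamma(k,θ) with k>1 has mode (k−1)θ, so θ = 22.7/(k−1).
Need P(X < 62.9) = 0.95 with θ tied to k this way. Start at k = 2, θ = 22.7: P(X<62.9) ≈ 0.764.
Too low — raise k to concentrate. Iterating converges to k ≈ 3.58.
Then θ = 22.7/(3.58−1) ≈ 8.8.

k ≈ 3.58, θ ≈ 8.8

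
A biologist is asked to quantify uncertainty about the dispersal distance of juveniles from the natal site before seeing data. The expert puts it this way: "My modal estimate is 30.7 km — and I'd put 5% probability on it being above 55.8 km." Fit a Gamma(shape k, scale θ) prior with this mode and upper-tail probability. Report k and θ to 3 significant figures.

Gamma(k,θ) with k>1 has mode (k−1)θ, so θ = 30.7/(k−1).
Need P(X < 55.8) = 0.95 with θ tied to k this way. Start at k = 2, θ = 30.7: P(X<55.8) ≈ 0.542.
Too low — raise k to concentrate. Iterating converges to k ≈ 8.8.
Then θ = 30.7/(8.8−1) ≈ 3.93.

k ≈ 8.8, θ ≈ 3.93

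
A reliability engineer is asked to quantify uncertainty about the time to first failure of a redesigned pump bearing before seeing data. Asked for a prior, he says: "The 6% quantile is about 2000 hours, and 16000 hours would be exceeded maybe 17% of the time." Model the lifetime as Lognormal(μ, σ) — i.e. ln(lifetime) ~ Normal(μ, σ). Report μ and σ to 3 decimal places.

If T ~ Lognormal(μ,σ) then ln T ~ Normal(μ,σ), so the p-quantile of ln T is μ + z_p·σ.
ln(2000) = 7.601 and ln(16000) = 9.68; z_{0.06} = -1.555, z_{0.83} = 0.9542.
σ = (9.68 − 7.601)/(0.9542 − (-1.555)) = 0.829.
μ = 7.601 − (-1.555)·0.829 = 8.890.

μ ≈ 8.890, σ ≈ 0.829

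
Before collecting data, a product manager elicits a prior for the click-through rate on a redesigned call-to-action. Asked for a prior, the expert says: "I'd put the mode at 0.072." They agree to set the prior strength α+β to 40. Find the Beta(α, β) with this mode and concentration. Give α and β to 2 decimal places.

For α,β > 1 the Beta mode is (α−1)/(α+β−2). With α+β = 40, the mode is (α−1)/38.
Set (α−1)/38 = 0.072 → α = 1 + 0.072·38 = 3.74.
β = 40 − α = 36.26.

α = 3.74, β = 36.26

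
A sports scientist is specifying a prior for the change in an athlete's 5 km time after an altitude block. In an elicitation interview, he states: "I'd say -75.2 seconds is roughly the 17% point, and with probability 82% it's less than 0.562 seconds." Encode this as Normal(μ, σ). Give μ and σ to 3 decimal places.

The p-quantile of Normal(μ,σ) is μ + z_p·σ, with z_{0.17} = -0.9542 and z_{0.82} = 0.9154.
Eliminate σ: μ = (z₂·x₁ − z₁·x₂)/(z₂ − z₁) = (0.9154·-75.2 − (-0.9542)·0.562)/1.87 = -36.533.
Then σ = (x₂ − x₁)/(z₂ − z₁) = (0.562 − -75.2)/1.87 = 40.525.

μ = -36.533, σ = 40.525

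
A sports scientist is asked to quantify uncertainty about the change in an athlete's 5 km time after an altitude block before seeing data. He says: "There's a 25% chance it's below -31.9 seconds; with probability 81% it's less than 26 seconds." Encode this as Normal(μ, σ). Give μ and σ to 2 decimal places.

μ = -6.74, σ = 37.30

The p-quantile of Normal(μ,σ) is μ + z_p·σ, with z_{0.25} = -0.6745 and z_{0.81} = 0.8779.
Eliminate σ: μ = (z₂·x₁ − z₁·x₂)/(z₂ − z₁) = (0.8779·-31.9 − (-0.6745)·26)/1.552 = -6.74.
Then σ = (x₂ − x₁)/(z₂ − z₁) = (26 − -31.9)/1.552 = 37.30.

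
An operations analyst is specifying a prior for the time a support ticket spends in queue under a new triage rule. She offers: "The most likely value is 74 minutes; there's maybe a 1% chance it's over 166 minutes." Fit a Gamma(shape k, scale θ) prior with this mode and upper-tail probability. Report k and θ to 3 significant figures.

k ≈ 8.36, θ ≈ 10.1

Gamma(k,θ) with k>1 has mode (k−1)θ, so θ = 74/(k−1).
Need P(X < 166) = 0.99 with θ tied to k this way. Start at k = 2, θ = 74: P(X<166) ≈ 0.656.
Too low — raise k to concentrate. Iterating converges to k ≈ 8.36.
Then θ = 74/(8.36−1) ≈ 10.1.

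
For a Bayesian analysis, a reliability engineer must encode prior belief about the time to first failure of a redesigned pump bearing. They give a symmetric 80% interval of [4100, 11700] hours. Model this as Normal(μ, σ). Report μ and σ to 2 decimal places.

A symmetric 80% interval runs μ ± z·σ with z = 1.282.
Half-width = 3800, so σ = 3800/1.282 = 2965.16.
μ is the interval midpoint, 7900.00.

μ = 7900.00, σ = 2965.16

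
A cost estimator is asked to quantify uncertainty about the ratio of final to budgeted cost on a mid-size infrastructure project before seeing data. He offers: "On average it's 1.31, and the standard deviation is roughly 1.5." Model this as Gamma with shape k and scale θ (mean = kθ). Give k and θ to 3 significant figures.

k ≈ 0.763, θ ≈ 1.72

For Gamma(k, scale θ): mean = kθ, variance = kθ², so CV = 1/√k.
CV = SD/mean = 1.5/1.31 = 1.145, hence k = 1/CV² = 0.763.
Then θ = mean/k = 1.31/0.763 = 1.72.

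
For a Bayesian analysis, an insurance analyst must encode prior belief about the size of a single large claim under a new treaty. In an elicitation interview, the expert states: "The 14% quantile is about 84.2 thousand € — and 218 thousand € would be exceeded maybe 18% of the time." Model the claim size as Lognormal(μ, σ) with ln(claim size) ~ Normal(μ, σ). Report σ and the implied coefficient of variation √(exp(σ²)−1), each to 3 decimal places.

If T ~ Lognormal(μ,σ) then ln T ~ Normal(μ,σ), so the p-quantile of ln T is μ + z_p·σ.
ln(84.2) = 4.433 and ln(218) = 5.384; z_{0.14} = -1.08, z_{0.82} = 0.9154.
σ = (5.384 − 4.433)/(0.9154 − (-1.08)) = 0.477.
μ = 4.433 − (-1.08)·0.477 = 4.948.
CV = √(exp(σ²)−1) = √(exp(0.2272)−1) = 0.505.

σ ≈ 0.477, CV ≈ 0.505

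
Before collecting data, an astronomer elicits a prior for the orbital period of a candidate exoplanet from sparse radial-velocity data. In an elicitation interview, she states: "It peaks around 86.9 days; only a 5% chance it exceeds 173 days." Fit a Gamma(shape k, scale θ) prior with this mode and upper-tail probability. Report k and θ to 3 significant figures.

Gamma(k,θ) with k>1 has mode (k−1)θ, so θ = 86.9/(k−1).
Need P(X < 173) = 0.95 with θ tied to k this way. Start at k = 2, θ = 86.9: P(X<173) ≈ 0.591.
Too low — raise k to concentrate. Iterating converges to k ≈ 6.85.
Then θ = 86.9/(6.85−1) ≈ 14.9.

k ≈ 6.85, θ ≈ 14.9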